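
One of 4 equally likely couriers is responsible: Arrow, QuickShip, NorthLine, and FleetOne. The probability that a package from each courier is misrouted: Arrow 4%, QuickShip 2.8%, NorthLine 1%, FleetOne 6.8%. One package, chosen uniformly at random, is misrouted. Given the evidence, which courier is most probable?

FleetOne

With a uniform prior (1/4 each), posterior ∝ likelihood:
  Arrow: 0.04
  QuickShip: 0.028
  NorthLine: 0.01
  FleetOne: 0.068
Sum = 0.146.
Largest term belongs to FleetOne, so FleetOne is most probable.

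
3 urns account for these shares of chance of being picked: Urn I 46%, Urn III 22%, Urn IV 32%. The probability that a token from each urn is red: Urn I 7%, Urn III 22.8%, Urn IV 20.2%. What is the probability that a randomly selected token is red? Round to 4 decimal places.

0.1470

Unnormalized posteriors (prior × likelihood):
  Urn I: 0.46 × 0.07 = 0.0322
  Urn III: 0.22 × 0.228 = 0.05016
  Urn IV: 0.32 × 0.202 = 0.06464
P(red) = 0.0322 + 0.05016 + 0.06464 = 0.147 → 0.1470.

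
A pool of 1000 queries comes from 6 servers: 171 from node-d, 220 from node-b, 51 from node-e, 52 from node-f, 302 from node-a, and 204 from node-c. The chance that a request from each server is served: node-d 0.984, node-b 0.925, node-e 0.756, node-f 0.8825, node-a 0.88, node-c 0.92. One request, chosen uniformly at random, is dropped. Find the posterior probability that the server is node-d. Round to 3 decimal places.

Taking complements, P(dropped | each) = node-d 0.016, node-b 0.075, node-e 0.244, node-f 0.1175, node-a 0.12, node-c 0.08.
Prior × likelihood for each hypothesis:
  node-d: 0.171 × 0.016 = 0.002736
  node-b: 0.22 × 0.075 = 0.0165
  node-e: 0.051 × 0.244 = 0.012444
  node-f: 0.052 × 0.1175 = 0.00611
  node-a: 0.302 × 0.12 = 0.03624
  node-c: 0.204 × 0.08 = 0.01632
Total = 0.09035.
P(node-d | evidence) = 0.002736 / 0.09035 ≈ 0.030.

0.030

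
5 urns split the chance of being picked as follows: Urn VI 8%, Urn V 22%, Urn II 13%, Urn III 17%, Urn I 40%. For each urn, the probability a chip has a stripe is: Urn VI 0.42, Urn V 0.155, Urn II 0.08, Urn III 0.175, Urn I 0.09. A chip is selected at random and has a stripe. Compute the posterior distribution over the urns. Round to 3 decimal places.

Urn VI 0.234, Urn V 0.237, Urn II 0.072, Urn III 0.207, Urn I 0.250

Unnormalized posteriors (prior × likelihood):
  Urn VI: 0.08 × 0.42 = 0.0336
  Urn V: 0.22 × 0.155 = 0.0341
  Urn II: 0.13 × 0.08 = 0.0104
  Urn III: 0.17 × 0.175 = 0.02975
  Urn I: 0.4 × 0.09 = 0.036
Total = 0.14385.
P(Urn VI | striped) = 0.0336/0.14385 ≈ 0.234
P(Urn V | striped) = 0.0341/0.14385 ≈ 0.237
P(Urn II | striped) = 0.0104/0.14385 ≈ 0.072
P(Urn III | striped) = 0.02975/0.14385 ≈ 0.207
P(Urn I | striped) = 0.036/0.14385 ≈ 0.250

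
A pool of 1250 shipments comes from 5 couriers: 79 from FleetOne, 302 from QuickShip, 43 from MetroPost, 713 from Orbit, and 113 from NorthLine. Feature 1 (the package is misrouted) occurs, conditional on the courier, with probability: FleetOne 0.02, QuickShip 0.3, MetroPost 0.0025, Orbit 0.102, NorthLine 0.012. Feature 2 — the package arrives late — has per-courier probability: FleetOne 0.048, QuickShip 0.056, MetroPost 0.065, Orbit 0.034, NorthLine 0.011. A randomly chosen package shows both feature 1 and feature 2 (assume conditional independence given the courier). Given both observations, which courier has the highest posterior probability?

QuickShip

Prior × likelihood for each hypothesis:
  FleetOne: 0.0632 × 0.02 × 0.048 = 0.000060672
  QuickShip: 0.2416 × 0.3 × 0.056 = 0.00405888
  MetroPost: 0.0344 × 0.0025 × 0.065 = 0.00000559
  Orbit: 0.5704 × 0.102 × 0.034 = 0.0019781472
  NorthLine: 0.0904 × 0.012 × 0.011 = 0.0000119328
Sum = 0.006115222.
Largest term belongs to QuickShip, so QuickShip is most probable.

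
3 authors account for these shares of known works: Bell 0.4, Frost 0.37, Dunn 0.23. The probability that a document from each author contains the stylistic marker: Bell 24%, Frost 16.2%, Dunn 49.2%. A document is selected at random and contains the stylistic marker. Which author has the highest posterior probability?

Prior × likelihood for each hypothesis:
  Bell: 0.4 × 0.24 = 0.096
  Frost: 0.37 × 0.162 = 0.05994
  Dunn: 0.23 × 0.492 = 0.11316
Sum = 0.2691.
Largest term belongs to Dunn, so Dunn is most probable.

Dunn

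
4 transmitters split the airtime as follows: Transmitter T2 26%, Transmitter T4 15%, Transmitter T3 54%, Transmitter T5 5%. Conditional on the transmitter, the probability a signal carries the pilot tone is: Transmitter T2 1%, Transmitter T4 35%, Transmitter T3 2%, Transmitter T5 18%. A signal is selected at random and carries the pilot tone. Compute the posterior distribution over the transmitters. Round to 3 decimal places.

Transmitter T2 0.035, Transmitter T4 0.701, Transmitter T3 0.144, Transmitter T5 0.120

By Bayes' rule, posterior ∝ prior × likelihood:
  Transmitter T2: 0.26 × 0.01 = 0.0026
  Transmitter T4: 0.15 × 0.35 = 0.0525
  Transmitter T3: 0.54 × 0.02 = 0.0108
  Transmitter T5: 0.05 × 0.18 = 0.009
Sum = 0.0749.
P(Transmitter T2 | pilot) = 0.0026/0.0749 ≈ 0.035
P(Transmitter T4 | pilot) = 0.0525/0.0749 ≈ 0.701
P(Transmitter T3 | pilot) = 0.0108/0.0749 ≈ 0.144
P(Transmitter T5 | pilot) = 0.009/0.0749 ≈ 0.120
(Check: 0.035+0.701+0.144+0.120 = 1.000.)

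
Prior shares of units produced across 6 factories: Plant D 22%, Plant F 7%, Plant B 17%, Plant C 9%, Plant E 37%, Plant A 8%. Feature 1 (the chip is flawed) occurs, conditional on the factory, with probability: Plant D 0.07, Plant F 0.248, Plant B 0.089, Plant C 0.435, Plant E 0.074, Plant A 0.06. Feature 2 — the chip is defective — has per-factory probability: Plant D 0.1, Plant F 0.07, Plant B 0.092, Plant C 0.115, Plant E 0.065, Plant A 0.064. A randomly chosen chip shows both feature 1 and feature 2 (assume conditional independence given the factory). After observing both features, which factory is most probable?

By Bayes' rule, posterior ∝ prior × likelihood:
  Plant D: 0.22 × 0.07 × 0.1 = 0.00154
  Plant F: 0.07 × 0.248 × 0.07 = 0.0012152
  Plant B: 0.17 × 0.089 × 0.092 = 0.00139196
  Plant C: 0.09 × 0.435 × 0.115 = 0.00450225
  Plant E: 0.37 × 0.074 × 0.065 = 0.0017797
  Plant A: 0.08 × 0.06 × 0.064 = 0.0003072
Total = 0.01073631.
Largest term belongs to Plant C, so Plant C is most probable.

Plant C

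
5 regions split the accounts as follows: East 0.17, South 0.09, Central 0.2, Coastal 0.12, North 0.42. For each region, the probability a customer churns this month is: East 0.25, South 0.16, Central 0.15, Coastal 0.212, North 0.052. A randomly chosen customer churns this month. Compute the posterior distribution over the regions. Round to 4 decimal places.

East 0.3167, South 0.1073, Central 0.2236, Coastal 0.1896, North 0.1628

Compute prior × likelihood for every hypothesis:
  East: 0.17 × 0.25 = 0.0425
  South: 0.09 × 0.16 = 0.0144
  Central: 0.2 × 0.15 = 0.03
  Coastal: 0.12 × 0.212 = 0.02544
  North: 0.42 × 0.052 = 0.02184
Normalizing constant = 0.13418.
P(East | churn) = 0.0425/0.13418 ≈ 0.3167
P(South | churn) = 0.0144/0.13418 ≈ 0.1073
P(Central | churn) = 0.03/0.13418 ≈ 0.2236
P(Coastal | churn) = 0.02544/0.13418 ≈ 0.1896
P(North | churn) = 0.02184/0.13418 ≈ 0.1628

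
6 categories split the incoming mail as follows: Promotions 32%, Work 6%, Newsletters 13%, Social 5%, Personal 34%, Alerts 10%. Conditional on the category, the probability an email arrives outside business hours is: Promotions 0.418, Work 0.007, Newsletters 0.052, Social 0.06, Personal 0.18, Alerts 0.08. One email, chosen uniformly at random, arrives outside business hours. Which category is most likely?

Prior × likelihood for each hypothesis:
  Promotions: 0.32 × 0.418 = 0.13376
  Work: 0.06 × 0.007 = 0.00042
  Newsletters: 0.13 × 0.052 = 0.00676
  Social: 0.05 × 0.06 = 0.003
  Personal: 0.34 × 0.18 = 0.0612
  Alerts: 0.1 × 0.08 = 0.008
Normalizing constant = 0.21314.
Largest term belongs to Promotions, so Promotions is most probable.

Promotions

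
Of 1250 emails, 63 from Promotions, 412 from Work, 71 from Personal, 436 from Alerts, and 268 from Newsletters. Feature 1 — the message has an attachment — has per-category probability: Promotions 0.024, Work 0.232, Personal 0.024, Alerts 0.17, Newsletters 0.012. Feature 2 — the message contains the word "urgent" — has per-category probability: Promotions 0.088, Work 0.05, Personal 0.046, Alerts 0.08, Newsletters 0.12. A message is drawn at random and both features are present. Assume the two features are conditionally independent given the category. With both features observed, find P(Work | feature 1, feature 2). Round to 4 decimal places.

By Bayes' rule, posterior ∝ prior × likelihood:
  Promotions: 0.0504 × 0.024 × 0.088 = 0.0001064448
  Work: 0.3296 × 0.232 × 0.05 = 0.00382336
  Personal: 0.0568 × 0.024 × 0.046 = 0.0000627072
  Alerts: 0.3488 × 0.17 × 0.08 = 0.00474368
  Newsletters: 0.2144 × 0.012 × 0.12 = 0.000308736
Normalizing constant = 0.009044928.
P(Work | evidence) = 0.00382336 / 0.009044928 ≈ 0.4227.

0.4227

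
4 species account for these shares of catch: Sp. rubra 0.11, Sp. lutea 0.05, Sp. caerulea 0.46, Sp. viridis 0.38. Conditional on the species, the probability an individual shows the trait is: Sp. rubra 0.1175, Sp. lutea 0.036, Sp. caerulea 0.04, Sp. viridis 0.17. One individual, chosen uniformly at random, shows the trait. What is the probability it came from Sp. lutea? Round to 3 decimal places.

Unnormalized posteriors (prior × likelihood):
  Sp. rubra: 0.11 × 0.1175 = 0.012925
  Sp. lutea: 0.05 × 0.036 = 0.0018
  Sp. caerulea: 0.46 × 0.04 = 0.0184
  Sp. viridis: 0.38 × 0.17 = 0.0646
Sum = 0.097725.
P(Sp. lutea | evidence) = 0.0018 / 0.097725 ≈ 0.018.

0.018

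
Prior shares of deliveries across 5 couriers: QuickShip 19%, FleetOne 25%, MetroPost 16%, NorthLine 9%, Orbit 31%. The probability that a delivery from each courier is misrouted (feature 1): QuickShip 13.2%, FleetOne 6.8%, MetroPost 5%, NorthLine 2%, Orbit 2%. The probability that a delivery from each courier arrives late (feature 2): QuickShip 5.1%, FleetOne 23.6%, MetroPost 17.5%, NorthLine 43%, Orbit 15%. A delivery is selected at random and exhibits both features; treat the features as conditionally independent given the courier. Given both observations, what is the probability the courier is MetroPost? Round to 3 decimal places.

0.167

Prior × likelihood for each hypothesis:
  QuickShip: 0.19 × 0.132 × 0.051 = 0.00127908
  FleetOne: 0.25 × 0.068 × 0.236 = 0.004012
  MetroPost: 0.16 × 0.05 × 0.175 = 0.0014
  NorthLine: 0.09 × 0.02 × 0.43 = 0.000774
  Orbit: 0.31 × 0.02 × 0.15 = 0.00093
Total = 0.00839508.
P(MetroPost | evidence) = 0.0014 / 0.00839508 ≈ 0.167.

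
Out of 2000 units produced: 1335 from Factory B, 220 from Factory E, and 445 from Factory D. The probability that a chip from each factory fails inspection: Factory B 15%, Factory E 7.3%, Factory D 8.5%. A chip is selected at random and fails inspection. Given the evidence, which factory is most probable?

Unnormalized posteriors (prior × likelihood):
  Factory B: 0.6675 × 0.15 = 0.100125
  Factory E: 0.11 × 0.073 = 0.00803
  Factory D: 0.2225 × 0.085 = 0.0189125
Sum = 0.1270675.
Largest term belongs to Factory B, so Factory B is most probable.

Factory B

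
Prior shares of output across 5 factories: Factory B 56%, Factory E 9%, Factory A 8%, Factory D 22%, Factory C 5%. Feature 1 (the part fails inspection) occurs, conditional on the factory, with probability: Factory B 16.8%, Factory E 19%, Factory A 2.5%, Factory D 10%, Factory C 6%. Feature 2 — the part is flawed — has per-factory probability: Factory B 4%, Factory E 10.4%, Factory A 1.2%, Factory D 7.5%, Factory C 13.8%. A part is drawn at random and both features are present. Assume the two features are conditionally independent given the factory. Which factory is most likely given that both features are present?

By Bayes' rule, posterior ∝ prior × likelihood:
  Factory B: 0.56 × 0.168 × 0.04 = 0.0037632
  Factory E: 0.09 × 0.19 × 0.104 = 0.0017784
  Factory A: 0.08 × 0.025 × 0.012 = 0.000024
  Factory D: 0.22 × 0.1 × 0.075 = 0.00165
  Factory C: 0.05 × 0.06 × 0.138 = 0.000414
Total = 0.0076296.
Largest term belongs to Factory B, so Factory B is most probable.

Factory B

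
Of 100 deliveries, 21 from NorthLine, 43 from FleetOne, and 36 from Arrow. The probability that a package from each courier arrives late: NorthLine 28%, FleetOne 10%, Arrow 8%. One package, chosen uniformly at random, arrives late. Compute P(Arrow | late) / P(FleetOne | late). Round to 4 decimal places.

0.6698

Unnormalized posteriors (prior × likelihood):
  NorthLine: 0.21 × 0.28 = 0.0588
  FleetOne: 0.43 × 0.1 = 0.043
  Arrow: 0.36 × 0.08 = 0.0288
Sum = 0.1306.
The ratio is 0.0288 / 0.043 (the normalizer cancels) = 0.6698.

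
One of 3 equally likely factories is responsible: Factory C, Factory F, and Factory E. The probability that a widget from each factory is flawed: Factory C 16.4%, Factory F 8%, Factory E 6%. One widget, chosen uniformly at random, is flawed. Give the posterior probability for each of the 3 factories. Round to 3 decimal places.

Factory C 0.539, Factory F 0.263, Factory E 0.197

Since the prior is uniform, the posterior is proportional to the likelihood:
  Factory C: 0.164
  Factory F: 0.08
  Factory E: 0.06
Total = 0.304.
P(Factory C | flawed) = 0.164/0.304 ≈ 0.539
P(Factory F | flawed) = 0.08/0.304 ≈ 0.263
P(Factory E | flawed) = 0.06/0.304 ≈ 0.197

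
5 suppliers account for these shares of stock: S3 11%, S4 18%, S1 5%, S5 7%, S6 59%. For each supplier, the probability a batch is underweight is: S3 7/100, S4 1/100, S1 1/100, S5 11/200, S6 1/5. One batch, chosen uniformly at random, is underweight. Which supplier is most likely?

S6

Unnormalized posteriors (prior × likelihood):
  S3: 0.11 × 0.07 = 0.0077
  S4: 0.18 × 0.01 = 0.0018
  S1: 0.05 × 0.01 = 0.0005
  S5: 0.07 × 0.055 = 0.00385
  S6: 0.59 × 0.2 = 0.118
Sum = 0.13185.
Largest term belongs to S6, so S6 is most probable.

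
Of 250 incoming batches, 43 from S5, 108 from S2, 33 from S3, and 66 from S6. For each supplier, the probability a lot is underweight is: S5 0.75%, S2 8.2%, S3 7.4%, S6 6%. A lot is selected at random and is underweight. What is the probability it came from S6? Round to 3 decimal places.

Unnormalized posteriors (prior × likelihood):
  S5: 0.172 × 0.0075 = 0.00129
  S2: 0.432 × 0.082 = 0.035424
  S3: 0.132 × 0.074 = 0.009768
  S6: 0.264 × 0.06 = 0.01584
Normalizing constant = 0.062322.
P(S6 | evidence) = 0.01584 / 0.062322 ≈ 0.254.

0.254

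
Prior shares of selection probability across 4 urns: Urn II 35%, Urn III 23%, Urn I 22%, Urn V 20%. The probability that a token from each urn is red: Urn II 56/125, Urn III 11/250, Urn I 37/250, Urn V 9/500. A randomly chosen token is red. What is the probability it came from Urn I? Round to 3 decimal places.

By Bayes' rule, posterior ∝ prior × likelihood:
  Urn II: 0.35 × 0.448 = 0.1568
  Urn III: 0.23 × 0.044 = 0.01012
  Urn I: 0.22 × 0.148 = 0.03256
  Urn V: 0.2 × 0.018 = 0.0036
Normalizing constant = 0.20308.
P(Urn I | evidence) = 0.03256 / 0.20308 ≈ 0.160.

0.160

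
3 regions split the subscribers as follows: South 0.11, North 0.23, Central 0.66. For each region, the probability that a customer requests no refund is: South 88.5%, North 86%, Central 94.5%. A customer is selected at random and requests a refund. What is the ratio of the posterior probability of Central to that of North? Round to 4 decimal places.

Taking complements, P(refund | each) = South 0.115, North 0.14, Central 0.055.
By Bayes' rule, posterior ∝ prior × likelihood:
  South: 0.11 × 0.115 = 0.01265
  North: 0.23 × 0.14 = 0.0322
  Central: 0.66 × 0.055 = 0.0363
Total = 0.08115.
The ratio is 0.0363 / 0.0322 (the normalizer cancels) = 1.1273.

1.1273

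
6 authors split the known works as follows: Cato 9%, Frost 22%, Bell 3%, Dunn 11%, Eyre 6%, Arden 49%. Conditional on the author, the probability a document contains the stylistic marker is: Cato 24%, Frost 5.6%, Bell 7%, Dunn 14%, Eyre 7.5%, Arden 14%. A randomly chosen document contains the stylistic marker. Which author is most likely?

Arden

Prior × likelihood for each hypothesis:
  Cato: 0.09 × 0.24 = 0.0216
  Frost: 0.22 × 0.056 = 0.01232
  Bell: 0.03 × 0.07 = 0.0021
  Dunn: 0.11 × 0.14 = 0.0154
  Eyre: 0.06 × 0.075 = 0.0045
  Arden: 0.49 × 0.14 = 0.0686
Sum = 0.12452.
Largest term belongs to Arden, so Arden is most probable.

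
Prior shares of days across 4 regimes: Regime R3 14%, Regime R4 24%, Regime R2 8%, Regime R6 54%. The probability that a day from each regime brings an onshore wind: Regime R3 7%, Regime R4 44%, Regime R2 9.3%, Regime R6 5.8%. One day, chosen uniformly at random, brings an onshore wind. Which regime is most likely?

Regime R4

By Bayes' rule, posterior ∝ prior × likelihood:
  Regime R3: 0.14 × 0.07 = 0.0098
  Regime R4: 0.24 × 0.44 = 0.1056
  Regime R2: 0.08 × 0.093 = 0.00744
  Regime R6: 0.54 × 0.058 = 0.03132
Normalizing constant = 0.15416.
Largest term belongs to Regime R4, so Regime R4 is most probable.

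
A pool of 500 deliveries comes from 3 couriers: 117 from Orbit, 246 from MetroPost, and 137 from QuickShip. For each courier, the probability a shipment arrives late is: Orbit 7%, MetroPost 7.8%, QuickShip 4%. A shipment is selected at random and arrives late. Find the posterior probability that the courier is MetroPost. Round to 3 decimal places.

Prior × likelihood for each hypothesis:
  Orbit: 0.234 × 0.07 = 0.01638
  MetroPost: 0.492 × 0.078 = 0.038376
  QuickShip: 0.274 × 0.04 = 0.01096
Sum = 0.065716.
P(MetroPost | evidence) = 0.038376 / 0.065716 ≈ 0.584.

0.584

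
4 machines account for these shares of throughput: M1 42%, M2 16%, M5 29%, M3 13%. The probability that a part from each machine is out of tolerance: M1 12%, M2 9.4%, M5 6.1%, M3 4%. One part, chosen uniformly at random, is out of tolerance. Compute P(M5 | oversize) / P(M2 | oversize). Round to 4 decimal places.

Unnormalized posteriors (prior × likelihood):
  M1: 0.42 × 0.12 = 0.0504
  M2: 0.16 × 0.094 = 0.01504
  M5: 0.29 × 0.061 = 0.01769
  M3: 0.13 × 0.04 = 0.0052
Sum = 0.08833.
The ratio is 0.01769 / 0.01504 (the normalizer cancels) = 1.1762.

1.1762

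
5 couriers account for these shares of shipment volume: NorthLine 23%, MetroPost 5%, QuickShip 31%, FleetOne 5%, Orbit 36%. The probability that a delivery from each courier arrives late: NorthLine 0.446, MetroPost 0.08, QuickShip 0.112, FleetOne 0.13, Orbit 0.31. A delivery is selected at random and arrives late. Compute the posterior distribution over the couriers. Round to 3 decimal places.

Prior × likelihood for each hypothesis:
  NorthLine: 0.23 × 0.446 = 0.10258
  MetroPost: 0.05 × 0.08 = 0.004
  QuickShip: 0.31 × 0.112 = 0.03472
  FleetOne: 0.05 × 0.13 = 0.0065
  Orbit: 0.36 × 0.31 = 0.1116
Total = 0.2594.
P(NorthLine | late) = 0.10258/0.2594 ≈ 0.395
P(MetroPost | late) = 0.004/0.2594 ≈ 0.015
P(QuickShip | late) = 0.03472/0.2594 ≈ 0.134
P(FleetOne | late) = 0.0065/0.2594 ≈ 0.025
P(Orbit | late) = 0.1116/0.2594 ≈ 0.430

NorthLine 0.395, MetroPost 0.015, QuickShip 0.134, FleetOne 0.025, Orbit 0.430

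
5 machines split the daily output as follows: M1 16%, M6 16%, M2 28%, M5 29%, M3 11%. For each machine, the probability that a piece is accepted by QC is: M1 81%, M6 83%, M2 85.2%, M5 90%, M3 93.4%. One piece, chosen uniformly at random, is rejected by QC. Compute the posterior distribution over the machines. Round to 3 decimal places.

Taking complements, P(rejected | each) = M1 0.19, M6 0.17, M2 0.148, M5 0.1, M3 0.066.
Prior × likelihood for each hypothesis:
  M1: 0.16 × 0.19 = 0.0304
  M6: 0.16 × 0.17 = 0.0272
  M2: 0.28 × 0.148 = 0.04144
  M5: 0.29 × 0.1 = 0.029
  M3: 0.11 × 0.066 = 0.00726
Sum = 0.1353.
P(M1 | rejected) = 0.0304/0.1353 ≈ 0.225
P(M6 | rejected) = 0.0272/0.1353 ≈ 0.201
P(M2 | rejected) = 0.04144/0.1353 ≈ 0.306
P(M5 | rejected) = 0.029/0.1353 ≈ 0.214
P(M3 | rejected) = 0.00726/0.1353 ≈ 0.054

M1 0.225, M6 0.201, M2 0.306, M5 0.214, M3 0.054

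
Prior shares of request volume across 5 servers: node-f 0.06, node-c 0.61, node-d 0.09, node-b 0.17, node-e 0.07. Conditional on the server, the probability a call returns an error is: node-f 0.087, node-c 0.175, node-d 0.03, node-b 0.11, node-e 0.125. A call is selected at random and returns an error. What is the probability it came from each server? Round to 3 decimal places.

Prior × likelihood for each hypothesis:
  node-f: 0.06 × 0.087 = 0.00522
  node-c: 0.61 × 0.175 = 0.10675
  node-d: 0.09 × 0.03 = 0.0027
  node-b: 0.17 × 0.11 = 0.0187
  node-e: 0.07 × 0.125 = 0.00875
Normalizing constant = 0.14212.
P(node-f | error) = 0.00522/0.14212 ≈ 0.037
P(node-c | error) = 0.10675/0.14212 ≈ 0.751
P(node-d | error) = 0.0027/0.14212 ≈ 0.019
P(node-b | error) = 0.0187/0.14212 ≈ 0.132
P(node-e | error) = 0.00875/0.14212 ≈ 0.062
(Check: 0.037+0.751+0.019+0.132+0.062 = 1.001.)

node-f 0.037, node-c 0.751, node-d 0.019, node-b 0.132, node-e 0.062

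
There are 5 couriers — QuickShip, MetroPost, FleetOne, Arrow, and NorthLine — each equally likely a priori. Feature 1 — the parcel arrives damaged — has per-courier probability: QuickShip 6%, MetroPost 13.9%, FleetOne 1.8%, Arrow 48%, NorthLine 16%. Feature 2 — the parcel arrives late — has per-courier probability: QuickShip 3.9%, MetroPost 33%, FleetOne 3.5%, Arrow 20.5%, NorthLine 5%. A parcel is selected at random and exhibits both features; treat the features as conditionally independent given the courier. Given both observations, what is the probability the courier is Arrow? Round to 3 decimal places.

Since the prior is uniform, the posterior is proportional to the likelihood:
  QuickShip: 0.06 × 0.039 = 0.00234
  MetroPost: 0.139 × 0.33 = 0.04587
  FleetOne: 0.018 × 0.035 = 0.00063
  Arrow: 0.48 × 0.205 = 0.0984
  NorthLine: 0.16 × 0.05 = 0.008
Sum = 0.15524.
P(Arrow | evidence) = 0.0984 / 0.15524 ≈ 0.634.

0.634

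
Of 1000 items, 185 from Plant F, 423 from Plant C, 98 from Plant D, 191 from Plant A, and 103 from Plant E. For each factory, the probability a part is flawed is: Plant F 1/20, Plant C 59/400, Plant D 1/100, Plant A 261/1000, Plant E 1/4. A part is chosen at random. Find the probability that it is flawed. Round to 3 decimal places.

Prior × likelihood for each hypothesis:
  Plant F: 0.185 × 0.05 = 0.00925
  Plant C: 0.423 × 0.1475 = 0.0623925
  Plant D: 0.098 × 0.01 = 0.00098
  Plant A: 0.191 × 0.261 = 0.049851
  Plant E: 0.103 × 0.25 = 0.02575
P(flawed) = 0.00925 + 0.0623925 + 0.00098 + 0.049851 + 0.02575 = 0.1482235 → 0.148.

0.148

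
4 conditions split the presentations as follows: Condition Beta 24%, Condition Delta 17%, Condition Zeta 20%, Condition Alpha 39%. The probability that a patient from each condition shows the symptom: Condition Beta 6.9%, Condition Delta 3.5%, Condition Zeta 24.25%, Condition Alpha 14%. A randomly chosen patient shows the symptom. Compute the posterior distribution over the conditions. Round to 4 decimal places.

Condition Beta 0.1318, Condition Delta 0.0474, Condition Zeta 0.3861, Condition Alpha 0.4347

By Bayes' rule, posterior ∝ prior × likelihood:
  Condition Beta: 0.24 × 0.069 = 0.01656
  Condition Delta: 0.17 × 0.035 = 0.00595
  Condition Zeta: 0.2 × 0.2425 = 0.0485
  Condition Alpha: 0.39 × 0.14 = 0.0546
Normalizing constant = 0.12561.
P(Condition Beta | symptomatic) = 0.01656/0.12561 ≈ 0.1318
P(Condition Delta | symptomatic) = 0.00595/0.12561 ≈ 0.0474
P(Condition Zeta | symptomatic) = 0.0485/0.12561 ≈ 0.3861
P(Condition Alpha | symptomatic) = 0.0546/0.12561 ≈ 0.4347
(Check: 0.1318+0.0474+0.3861+0.4347 = 1.0000.)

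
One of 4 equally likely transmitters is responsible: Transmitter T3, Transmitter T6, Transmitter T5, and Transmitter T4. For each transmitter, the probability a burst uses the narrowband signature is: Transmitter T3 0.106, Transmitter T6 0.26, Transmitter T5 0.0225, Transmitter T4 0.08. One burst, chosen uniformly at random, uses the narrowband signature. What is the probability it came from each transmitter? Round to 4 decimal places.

Since the prior is uniform, the posterior is proportional to the likelihood:
  Transmitter T3: 0.106
  Transmitter T6: 0.26
  Transmitter T5: 0.0225
  Transmitter T4: 0.08
Sum = 0.4685.
P(Transmitter T3 | narrowband) = 0.106/0.4685 ≈ 0.2263
P(Transmitter T6 | narrowband) = 0.26/0.4685 ≈ 0.5550
P(Transmitter T5 | narrowband) = 0.0225/0.4685 ≈ 0.0480
P(Transmitter T4 | narrowband) = 0.08/0.4685 ≈ 0.1708
(Check: 0.2263+0.5550+0.0480+0.1708 = 1.0001.)

Transmitter T3 0.2263, Transmitter T6 0.5550, Transmitter T5 0.0480, Transmitter T4 0.1708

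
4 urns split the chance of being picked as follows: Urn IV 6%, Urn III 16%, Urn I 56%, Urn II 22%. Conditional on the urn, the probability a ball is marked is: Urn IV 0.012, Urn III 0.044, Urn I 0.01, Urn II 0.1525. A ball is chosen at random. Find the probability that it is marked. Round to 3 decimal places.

By Bayes' rule, posterior ∝ prior × likelihood:
  Urn IV: 0.06 × 0.012 = 0.00072
  Urn III: 0.16 × 0.044 = 0.00704
  Urn I: 0.56 × 0.01 = 0.0056
  Urn II: 0.22 × 0.1525 = 0.03355
P(marked) = 0.00072 + 0.00704 + 0.0056 + 0.03355 = 0.04691 → 0.047.

0.047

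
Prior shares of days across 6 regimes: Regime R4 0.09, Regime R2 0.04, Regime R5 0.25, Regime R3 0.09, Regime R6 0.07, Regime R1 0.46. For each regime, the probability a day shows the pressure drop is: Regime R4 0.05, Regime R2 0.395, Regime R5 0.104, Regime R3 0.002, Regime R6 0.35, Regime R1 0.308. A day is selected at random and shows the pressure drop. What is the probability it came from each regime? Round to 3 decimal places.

Regime R4 0.021, Regime R2 0.074, Regime R5 0.122, Regime R3 0.001, Regime R6 0.115, Regime R1 0.666

Prior × likelihood for each hypothesis:
  Regime R4: 0.09 × 0.05 = 0.0045
  Regime R2: 0.04 × 0.395 = 0.0158
  Regime R5: 0.25 × 0.104 = 0.026
  Regime R3: 0.09 × 0.002 = 0.00018
  Regime R6: 0.07 × 0.35 = 0.0245
  Regime R1: 0.46 × 0.308 = 0.14168
Sum = 0.21266.
P(Regime R4 | drop) = 0.0045/0.21266 ≈ 0.021
P(Regime R2 | drop) = 0.0158/0.21266 ≈ 0.074
P(Regime R5 | drop) = 0.026/0.21266 ≈ 0.122
P(Regime R3 | drop) = 0.00018/0.21266 ≈ 0.001
P(Regime R6 | drop) = 0.0245/0.21266 ≈ 0.115
P(Regime R1 | drop) = 0.14168/0.21266 ≈ 0.666
(Check: 0.021+0.074+0.122+0.001+0.115+0.666 = 0.999.)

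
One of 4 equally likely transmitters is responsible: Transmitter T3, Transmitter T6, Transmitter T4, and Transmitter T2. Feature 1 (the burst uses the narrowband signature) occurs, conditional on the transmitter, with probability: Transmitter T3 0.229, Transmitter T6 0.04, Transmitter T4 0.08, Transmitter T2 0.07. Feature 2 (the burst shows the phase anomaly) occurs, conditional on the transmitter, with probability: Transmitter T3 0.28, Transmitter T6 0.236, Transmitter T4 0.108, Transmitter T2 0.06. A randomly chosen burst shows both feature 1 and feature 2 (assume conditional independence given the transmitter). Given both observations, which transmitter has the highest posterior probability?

Transmitter T3

With a uniform prior (1/4 each), posterior ∝ likelihood:
  Transmitter T3: 0.229 × 0.28 = 0.06412
  Transmitter T6: 0.04 × 0.236 = 0.00944
  Transmitter T4: 0.08 × 0.108 = 0.00864
  Transmitter T2: 0.07 × 0.06 = 0.0042
Normalizing constant = 0.0864.
Largest term belongs to Transmitter T3, so Transmitter T3 is most probable.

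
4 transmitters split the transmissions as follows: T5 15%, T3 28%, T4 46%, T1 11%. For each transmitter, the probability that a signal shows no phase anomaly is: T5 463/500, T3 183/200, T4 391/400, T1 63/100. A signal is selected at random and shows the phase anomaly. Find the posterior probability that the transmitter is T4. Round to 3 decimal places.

0.120

Taking complements, P(anomaly | each) = T5 0.074, T3 0.085, T4 0.0225, T1 0.37.
Unnormalized posteriors (prior × likelihood):
  T5: 0.15 × 0.074 = 0.0111
  T3: 0.28 × 0.085 = 0.0238
  T4: 0.46 × 0.0225 = 0.01035
  T1: 0.11 × 0.37 = 0.0407
Total = 0.08595.
P(T4 | evidence) = 0.01035 / 0.08595 ≈ 0.120.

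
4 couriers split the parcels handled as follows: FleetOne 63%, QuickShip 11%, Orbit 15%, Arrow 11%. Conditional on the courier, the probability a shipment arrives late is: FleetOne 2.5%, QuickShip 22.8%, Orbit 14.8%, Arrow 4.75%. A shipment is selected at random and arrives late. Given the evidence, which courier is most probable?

QuickShip

Unnormalized posteriors (prior × likelihood):
  FleetOne: 0.63 × 0.025 = 0.01575
  QuickShip: 0.11 × 0.228 = 0.02508
  Orbit: 0.15 × 0.148 = 0.0222
  Arrow: 0.11 × 0.0475 = 0.005225
Sum = 0.068255.
Largest term belongs to QuickShip, so QuickShip is most probable.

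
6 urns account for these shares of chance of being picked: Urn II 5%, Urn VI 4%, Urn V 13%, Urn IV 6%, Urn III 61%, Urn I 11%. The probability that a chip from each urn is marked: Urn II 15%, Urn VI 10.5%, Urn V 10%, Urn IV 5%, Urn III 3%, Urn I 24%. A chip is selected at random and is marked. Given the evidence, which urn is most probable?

Urn I

Compute prior × likelihood for every hypothesis:
  Urn II: 0.05 × 0.15 = 0.0075
  Urn VI: 0.04 × 0.105 = 0.0042
  Urn V: 0.13 × 0.1 = 0.013
  Urn IV: 0.06 × 0.05 = 0.003
  Urn III: 0.61 × 0.03 = 0.0183
  Urn I: 0.11 × 0.24 = 0.0264
Sum = 0.0724.
Largest term belongs to Urn I, so Urn I is most probable.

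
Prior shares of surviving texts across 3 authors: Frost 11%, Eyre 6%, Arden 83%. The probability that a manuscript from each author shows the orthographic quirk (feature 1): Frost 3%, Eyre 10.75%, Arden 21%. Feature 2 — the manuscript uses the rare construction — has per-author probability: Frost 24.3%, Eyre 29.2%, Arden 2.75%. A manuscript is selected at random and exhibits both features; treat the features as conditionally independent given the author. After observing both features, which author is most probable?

Arden

Compute prior × likelihood for every hypothesis:
  Frost: 0.11 × 0.03 × 0.243 = 0.0008019
  Eyre: 0.06 × 0.1075 × 0.292 = 0.0018834
  Arden: 0.83 × 0.21 × 0.0275 = 0.00479325
Total = 0.00747855.
Largest term belongs to Arden, so Arden is most probable.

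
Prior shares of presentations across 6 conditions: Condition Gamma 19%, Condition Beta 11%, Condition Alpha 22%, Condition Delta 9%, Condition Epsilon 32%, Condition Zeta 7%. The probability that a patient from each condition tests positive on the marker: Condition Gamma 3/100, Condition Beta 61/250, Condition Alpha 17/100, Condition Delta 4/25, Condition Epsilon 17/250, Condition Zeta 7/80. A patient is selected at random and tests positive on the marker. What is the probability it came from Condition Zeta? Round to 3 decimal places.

0.055

Prior × likelihood for each hypothesis:
  Condition Gamma: 0.19 × 0.03 = 0.0057
  Condition Beta: 0.11 × 0.244 = 0.02684
  Condition Alpha: 0.22 × 0.17 = 0.0374
  Condition Delta: 0.09 × 0.16 = 0.0144
  Condition Epsilon: 0.32 × 0.068 = 0.02176
  Condition Zeta: 0.07 × 0.0875 = 0.006125
Normalizing constant = 0.112225.
P(Condition Zeta | evidence) = 0.006125 / 0.112225 ≈ 0.055.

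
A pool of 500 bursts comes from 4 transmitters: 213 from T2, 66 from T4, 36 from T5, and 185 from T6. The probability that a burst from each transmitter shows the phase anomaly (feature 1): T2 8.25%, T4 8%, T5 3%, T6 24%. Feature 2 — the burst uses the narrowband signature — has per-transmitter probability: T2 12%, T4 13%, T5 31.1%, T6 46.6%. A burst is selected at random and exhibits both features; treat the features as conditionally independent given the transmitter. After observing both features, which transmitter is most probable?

Compute prior × likelihood for every hypothesis:
  T2: 0.426 × 0.0825 × 0.12 = 0.0042174
  T4: 0.132 × 0.08 × 0.13 = 0.0013728
  T5: 0.072 × 0.03 × 0.311 = 0.00067176
  T6: 0.37 × 0.24 × 0.466 = 0.0413808
Total = 0.04764276.
Largest term belongs to T6, so T6 is most probable.

T6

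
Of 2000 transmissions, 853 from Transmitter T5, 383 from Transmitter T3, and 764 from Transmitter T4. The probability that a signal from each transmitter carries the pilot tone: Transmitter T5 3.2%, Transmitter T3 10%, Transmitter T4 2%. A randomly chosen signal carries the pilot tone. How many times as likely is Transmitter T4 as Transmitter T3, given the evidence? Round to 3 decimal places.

0.399

Unnormalized posteriors (prior × likelihood):
  Transmitter T5: 0.4265 × 0.032 = 0.013648
  Transmitter T3: 0.1915 × 0.1 = 0.01915
  Transmitter T4: 0.382 × 0.02 = 0.00764
Sum = 0.040438.
The ratio is 0.00764 / 0.01915 (the normalizer cancels) = 0.399.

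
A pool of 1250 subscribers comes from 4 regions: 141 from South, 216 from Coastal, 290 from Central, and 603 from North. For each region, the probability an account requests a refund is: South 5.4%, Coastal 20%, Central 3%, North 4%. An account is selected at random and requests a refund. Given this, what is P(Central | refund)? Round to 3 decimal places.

Compute prior × likelihood for every hypothesis:
  South: 0.1128 × 0.054 = 0.0060912
  Coastal: 0.1728 × 0.2 = 0.03456
  Central: 0.232 × 0.03 = 0.00696
  North: 0.4824 × 0.04 = 0.019296
Total = 0.0669072.
P(Central | evidence) = 0.00696 / 0.0669072 ≈ 0.104.

0.104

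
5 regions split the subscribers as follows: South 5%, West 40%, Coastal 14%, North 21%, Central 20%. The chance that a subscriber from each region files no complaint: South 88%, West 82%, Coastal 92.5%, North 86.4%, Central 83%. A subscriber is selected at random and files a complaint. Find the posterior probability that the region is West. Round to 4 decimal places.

Taking complements, P(complaint | each) = South 0.12, West 0.18, Coastal 0.075, North 0.136, Central 0.17.
Prior × likelihood for each hypothesis:
  South: 0.05 × 0.12 = 0.006
  West: 0.4 × 0.18 = 0.072
  Coastal: 0.14 × 0.075 = 0.0105
  North: 0.21 × 0.136 = 0.02856
  Central: 0.2 × 0.17 = 0.034
Sum = 0.15106.
P(West | evidence) = 0.072 / 0.15106 ≈ 0.4766.

0.4766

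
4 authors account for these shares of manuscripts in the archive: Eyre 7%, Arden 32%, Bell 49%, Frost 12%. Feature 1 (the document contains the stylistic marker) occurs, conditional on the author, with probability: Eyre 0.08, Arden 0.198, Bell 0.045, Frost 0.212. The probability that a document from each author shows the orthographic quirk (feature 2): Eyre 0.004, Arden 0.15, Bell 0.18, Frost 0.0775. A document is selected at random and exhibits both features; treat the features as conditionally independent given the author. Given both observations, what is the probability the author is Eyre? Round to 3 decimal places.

0.001

By Bayes' rule, posterior ∝ prior × likelihood:
  Eyre: 0.07 × 0.08 × 0.004 = 0.0000224
  Arden: 0.32 × 0.198 × 0.15 = 0.009504
  Bell: 0.49 × 0.045 × 0.18 = 0.003969
  Frost: 0.12 × 0.212 × 0.0775 = 0.0019716
Normalizing constant = 0.015467.
P(Eyre | evidence) = 0.0000224 / 0.015467 ≈ 0.001.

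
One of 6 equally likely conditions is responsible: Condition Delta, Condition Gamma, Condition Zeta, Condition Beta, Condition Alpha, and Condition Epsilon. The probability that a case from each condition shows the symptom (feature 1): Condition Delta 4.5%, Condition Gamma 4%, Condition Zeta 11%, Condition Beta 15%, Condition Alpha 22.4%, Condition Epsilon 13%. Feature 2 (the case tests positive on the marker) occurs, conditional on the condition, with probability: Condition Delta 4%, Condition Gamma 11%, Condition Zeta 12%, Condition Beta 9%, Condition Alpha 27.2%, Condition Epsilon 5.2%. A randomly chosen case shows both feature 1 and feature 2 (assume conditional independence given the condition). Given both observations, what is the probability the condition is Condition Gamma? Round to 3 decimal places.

0.044

With a uniform prior (1/6 each), posterior ∝ likelihood:
  Condition Delta: 0.045 × 0.04 = 0.0018
  Condition Gamma: 0.04 × 0.11 = 0.0044
  Condition Zeta: 0.11 × 0.12 = 0.0132
  Condition Beta: 0.15 × 0.09 = 0.0135
  Condition Alpha: 0.224 × 0.272 = 0.060928
  Condition Epsilon: 0.13 × 0.052 = 0.00676
Total = 0.100588.
P(Condition Gamma | evidence) = 0.0044 / 0.100588 ≈ 0.044.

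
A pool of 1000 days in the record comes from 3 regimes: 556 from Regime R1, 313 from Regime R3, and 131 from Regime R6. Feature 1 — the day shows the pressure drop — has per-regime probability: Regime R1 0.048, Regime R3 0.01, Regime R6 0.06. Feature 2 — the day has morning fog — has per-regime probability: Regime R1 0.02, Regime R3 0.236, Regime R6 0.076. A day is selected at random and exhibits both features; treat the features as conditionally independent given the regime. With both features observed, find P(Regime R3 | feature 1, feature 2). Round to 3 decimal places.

Prior × likelihood for each hypothesis:
  Regime R1: 0.556 × 0.048 × 0.02 = 0.00053376
  Regime R3: 0.313 × 0.01 × 0.236 = 0.00073868
  Regime R6: 0.131 × 0.06 × 0.076 = 0.00059736
Sum = 0.0018698.
P(Regime R3 | evidence) = 0.00073868 / 0.0018698 ≈ 0.395.

0.395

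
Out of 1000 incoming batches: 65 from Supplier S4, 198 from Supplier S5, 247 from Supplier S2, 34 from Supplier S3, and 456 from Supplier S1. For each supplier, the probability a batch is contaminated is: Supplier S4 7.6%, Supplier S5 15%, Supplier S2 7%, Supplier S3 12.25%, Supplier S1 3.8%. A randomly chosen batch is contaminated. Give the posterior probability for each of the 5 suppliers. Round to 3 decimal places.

By Bayes' rule, posterior ∝ prior × likelihood:
  Supplier S4: 0.065 × 0.076 = 0.00494
  Supplier S5: 0.198 × 0.15 = 0.0297
  Supplier S2: 0.247 × 0.07 = 0.01729
  Supplier S3: 0.034 × 0.1225 = 0.004165
  Supplier S1: 0.456 × 0.038 = 0.017328
Normalizing constant = 0.073423.
P(Supplier S4 | contaminated) = 0.00494/0.073423 ≈ 0.067
P(Supplier S5 | contaminated) = 0.0297/0.073423 ≈ 0.405
P(Supplier S2 | contaminated) = 0.01729/0.073423 ≈ 0.235
P(Supplier S3 | contaminated) = 0.004165/0.073423 ≈ 0.057
P(Supplier S1 | contaminated) = 0.017328/0.073423 ≈ 0.236

Supplier S4 0.067, Supplier S5 0.405, Supplier S2 0.235, Supplier S3 0.057, Supplier S1 0.236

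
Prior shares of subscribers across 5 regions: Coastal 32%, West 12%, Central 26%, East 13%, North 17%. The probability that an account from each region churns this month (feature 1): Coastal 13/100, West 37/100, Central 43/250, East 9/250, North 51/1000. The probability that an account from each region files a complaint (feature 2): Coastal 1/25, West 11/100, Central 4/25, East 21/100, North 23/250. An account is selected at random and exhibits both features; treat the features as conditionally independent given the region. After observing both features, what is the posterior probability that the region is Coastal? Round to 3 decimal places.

Compute prior × likelihood for every hypothesis:
  Coastal: 0.32 × 0.13 × 0.04 = 0.001664
  West: 0.12 × 0.37 × 0.11 = 0.004884
  Central: 0.26 × 0.172 × 0.16 = 0.0071552
  East: 0.13 × 0.036 × 0.21 = 0.0009828
  North: 0.17 × 0.051 × 0.092 = 0.00079764
Sum = 0.01548364.
P(Coastal | evidence) = 0.001664 / 0.01548364 ≈ 0.107.

0.107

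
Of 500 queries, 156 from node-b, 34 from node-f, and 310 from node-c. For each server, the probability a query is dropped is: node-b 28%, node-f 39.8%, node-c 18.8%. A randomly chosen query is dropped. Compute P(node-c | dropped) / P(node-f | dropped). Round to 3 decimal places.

4.307

Prior × likelihood for each hypothesis:
  node-b: 0.312 × 0.28 = 0.08736
  node-f: 0.068 × 0.398 = 0.027064
  node-c: 0.62 × 0.188 = 0.11656
Sum = 0.230984.
The ratio is 0.11656 / 0.027064 (the normalizer cancels) = 4.307.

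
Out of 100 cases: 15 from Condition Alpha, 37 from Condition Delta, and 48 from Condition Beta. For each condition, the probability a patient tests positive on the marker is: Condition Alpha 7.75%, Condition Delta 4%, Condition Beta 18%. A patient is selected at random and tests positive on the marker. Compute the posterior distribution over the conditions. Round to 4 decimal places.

Prior × likelihood for each hypothesis:
  Condition Alpha: 0.15 × 0.0775 = 0.011625
  Condition Delta: 0.37 × 0.04 = 0.0148
  Condition Beta: 0.48 × 0.18 = 0.0864
Sum = 0.112825.
P(Condition Alpha | marker-positive) = 0.011625/0.112825 ≈ 0.1030
P(Condition Delta | marker-positive) = 0.0148/0.112825 ≈ 0.1312
P(Condition Beta | marker-positive) = 0.0864/0.112825 ≈ 0.7658

Condition Alpha 0.1030, Condition Delta 0.1312, Condition Beta 0.7658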